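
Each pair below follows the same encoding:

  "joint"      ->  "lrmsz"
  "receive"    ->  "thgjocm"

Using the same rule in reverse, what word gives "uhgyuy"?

sector

In joint: j→l is +2, o→r is +3, i→m is +4, n→s is +5 — the shift increases by 1 each position. Letter i (0-indexed) is shifted by i+2, so successive shifts are 2, 3, 4, ….
Reversing it on uhgyuy: u−2=s, h−3=e, g−4=c, y−5=t, u−6=o, y−7=r.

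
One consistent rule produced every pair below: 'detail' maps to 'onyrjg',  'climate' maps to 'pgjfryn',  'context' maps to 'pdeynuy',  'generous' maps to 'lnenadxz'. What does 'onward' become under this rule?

d(3)→o(14) and e(4)→n(13) fit y≡25x+17 (mod 26); the inverse of 25 mod 26 is 25. Each letter's alphabet position (a=0..z=25) is mapped through 25·x+17 mod 26 — an affine cipher.
Applying it to onward: o(14)→25·14+17≡3=d; n(13)→25·13+17≡4=e; w(22)→25·22+17≡21=v; a(0)→25·0+17≡17=r; r(17)→25·17+17≡0=a; d(3)→25·3+17≡14=o (all mod 26).

devrao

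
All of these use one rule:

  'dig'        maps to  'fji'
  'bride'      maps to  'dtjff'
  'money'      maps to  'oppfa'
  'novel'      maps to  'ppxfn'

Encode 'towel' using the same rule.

The shift depends on letter class: consonant d→f is +2, but vowel i→j is +1. Two shifts are in play — +1 for a/e/i/o/u, +2 for every other letter.
Applying it to towel: t(cons)+2=v, o(vowel)+1=p, w(cons)+2=y, e(vowel)+1=f, l(cons)+2=n.

vpyfn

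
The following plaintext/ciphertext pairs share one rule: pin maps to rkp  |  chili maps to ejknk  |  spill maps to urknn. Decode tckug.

raise

It's a constant shift of +2 (ROT2).
Undoing it on tckug: t−2=r, c−2=a, k−2=i, u−2=s, g−2=e.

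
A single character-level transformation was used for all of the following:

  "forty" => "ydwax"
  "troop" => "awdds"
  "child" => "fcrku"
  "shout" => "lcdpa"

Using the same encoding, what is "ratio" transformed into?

f(5)→y(24) and o(14)→d(3) fit y≡15x+1 (mod 26); the inverse of 15 mod 26 is 7. Each letter's alphabet position (a=0..z=25) is mapped through 15·x+1 mod 26 — an affine cipher.
On ratio: r(17)→15·17+1≡22=w; a(0)→15·0+1≡1=b; t(19)→15·19+1≡0=a; i(8)→15·8+1≡17=r; o(14)→15·14+1≡3=d (all mod 26).

wbard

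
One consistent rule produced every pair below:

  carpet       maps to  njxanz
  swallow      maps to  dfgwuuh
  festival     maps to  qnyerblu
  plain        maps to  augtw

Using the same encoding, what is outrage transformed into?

zdzcjmp

It's a Vigenère-style cipher with numeric key [11,9,6]: position i shifts by key[i mod 3].
For outrage: o+11=z, u+9=d, t+6=z, r+11=c, a+9=j, g+6=m, e+11=p.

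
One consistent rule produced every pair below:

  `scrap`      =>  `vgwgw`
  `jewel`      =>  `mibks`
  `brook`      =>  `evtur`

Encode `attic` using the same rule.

Letter i (0-indexed) is shifted by i+3, so successive shifts are 3, 4, 5, ….
For attic: a+3=d, t+4=x, t+5=y, i+6=o, c+7=j.

dxyoj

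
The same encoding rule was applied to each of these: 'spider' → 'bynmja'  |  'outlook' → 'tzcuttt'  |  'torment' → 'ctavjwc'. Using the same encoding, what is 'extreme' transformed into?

jgcajvj

The shift depends on letter class: consonant s→b is +9, but vowel i→n is +5. The rule splits by letter class: vowels +5, consonants +9.
On extreme: e(vowel)+5=j, x(cons)+9=g, t(cons)+9=c, r(cons)+9=a, e(vowel)+5=j, m(cons)+9=v, e(vowel)+5=j.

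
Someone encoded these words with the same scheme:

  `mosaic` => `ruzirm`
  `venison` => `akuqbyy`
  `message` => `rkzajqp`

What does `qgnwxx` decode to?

In mosaic: m→r is +5, o→u is +6, s→z is +7, a→i is +8 — the shift increases by 1 each position. The shift increases by 1 at each position, starting from +5: 5, 6, 7, ….
Decoding qgnwxx: q−5=l, g−6=a, n−7=g, w−8=o, x−9=o, x−10=n.

lagoon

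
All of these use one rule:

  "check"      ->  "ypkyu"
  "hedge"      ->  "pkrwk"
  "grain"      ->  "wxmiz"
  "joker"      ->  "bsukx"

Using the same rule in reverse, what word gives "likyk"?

This is an affine cipher: with a=0,…,z=25, each position x becomes (19x+12) mod 26.
Undoing it on likyk: l(11)→11·(11−12)≡15=p; i(8)→11·(8−12)≡8=i; k(10)→11·(10−12)≡4=e; y(24)→11·(24−12)≡2=c; k(10)→11·(10−12)≡4=e (all mod 26).

piece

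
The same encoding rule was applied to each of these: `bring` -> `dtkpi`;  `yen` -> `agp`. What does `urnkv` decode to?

Compare letters: b→d is +2, r→t is +2, i→k is +2 — a constant shift. This is a Caesar cipher with shift 2.
Undoing it on urnkv: u−2=s, r−2=p, n−2=l, k−2=i, v−2=t.

split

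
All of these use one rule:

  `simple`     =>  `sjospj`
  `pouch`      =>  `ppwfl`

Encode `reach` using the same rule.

rfcfl

Letter i (0-indexed) is shifted by i+0, so successive shifts are 0, 1, 2, ….
For reach: r+0=r, e+1=f, a+2=c, c+3=f, h+4=l.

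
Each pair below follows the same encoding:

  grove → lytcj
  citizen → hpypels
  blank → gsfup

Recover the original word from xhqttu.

Shifts by position in grove: pos 0: g→l (+5), pos 1: r→y (+7), pos 2: o→t (+5), pos 3: v→c (+7) — repeating every 2. It's a Vigenère-style cipher with numeric key [5,7]: position i shifts by key[i mod 2].
Undoing it on xhqttu: x−5=s, h−7=a, q−5=l, t−7=m, t−5=o, u−7=n.

salmon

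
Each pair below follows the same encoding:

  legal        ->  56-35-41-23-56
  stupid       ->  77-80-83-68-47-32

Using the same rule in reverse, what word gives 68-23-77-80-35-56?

The formula is n = 3×(alphabet index, a=1) + 20.
Reversing it on 68-23-77-80-35-56: 68→(68−20)÷3=16=p, 23→(23−20)÷3=1=a, 77→(77−20)÷3=19=s, 80→(80−20)÷3=20=t, 35→(35−20)÷3=5=e, 56→(56−20)÷3=12=l.

pastel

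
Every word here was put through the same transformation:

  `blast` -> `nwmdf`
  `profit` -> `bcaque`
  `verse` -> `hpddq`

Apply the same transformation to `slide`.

Shifts by position in blast: pos 0: b→n (+12), pos 1: l→w (+11), pos 2: a→m (+12), pos 3: s→d (+11) — repeating every 2. A repeating key of period 2 is used — shifts +12, +11 over and over.
Applying it to slide: s+12=e, l+11=w, i+12=u, d+11=o, e+12=q.

ewuoq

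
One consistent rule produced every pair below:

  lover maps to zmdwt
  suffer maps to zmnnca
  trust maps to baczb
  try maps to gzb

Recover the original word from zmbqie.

Two steps: reverse the string, then apply a Caesar shift of +8.
Decoding zmbqie: shift back: z−8=r, m−8=e, b−8=t, q−8=i, i−8=a, e−8=w → retiaw; then reverse → waiter.

waiter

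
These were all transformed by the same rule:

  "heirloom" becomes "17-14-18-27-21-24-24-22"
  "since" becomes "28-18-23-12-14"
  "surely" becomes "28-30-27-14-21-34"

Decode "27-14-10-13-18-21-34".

readily

h is letter #8 and maps to 17: an offset of 9. Letters become their 1-based position plus 9 (so a→10, b→11, …).
Reversing it on 27-14-10-13-18-21-34: 27→(27−9)÷1=18=r, 14→(14−9)÷1=5=e, 10→(10−9)÷1=1=a, 13→(13−9)÷1=4=d, 18→(18−9)÷1=9=i, 21→(21−9)÷1=12=l, 34→(34−9)÷1=25=y.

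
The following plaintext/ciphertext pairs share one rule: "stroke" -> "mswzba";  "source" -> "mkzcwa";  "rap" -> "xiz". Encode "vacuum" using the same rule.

ucckid

Two steps: reverse the string, then apply a Caesar shift of +8.
On vacuum: reverse → muucav; then shift: m+8=u, u+8=c, u+8=c, c+8=k, a+8=i, v+8=d.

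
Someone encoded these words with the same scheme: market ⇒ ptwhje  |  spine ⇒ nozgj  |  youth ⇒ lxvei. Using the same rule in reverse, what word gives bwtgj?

crane

m(12)→p(15) and a(0)→t(19) fit y≡17x+19 (mod 26); the inverse of 17 mod 26 is 23. This is an affine cipher: with a=0,…,z=25, each position x becomes (17x+19) mod 26.
Decoding bwtgj: b(1)→23·(1−19)≡2=c; w(22)→23·(22−19)≡17=r; t(19)→23·(19−19)≡0=a; g(6)→23·(6−19)≡13=n; j(9)→23·(9−19)≡4=e (all mod 26).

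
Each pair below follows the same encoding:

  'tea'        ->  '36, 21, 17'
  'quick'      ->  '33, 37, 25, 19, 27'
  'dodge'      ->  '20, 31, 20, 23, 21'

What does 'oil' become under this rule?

Each letter is replaced by its alphabet position (a=1..z=26) + 16.
Applying it to oil: o=15→31, i=9→25, l=12→28.

31, 25, 28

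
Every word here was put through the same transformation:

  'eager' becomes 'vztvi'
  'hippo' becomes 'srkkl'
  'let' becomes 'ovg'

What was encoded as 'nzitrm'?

This is the alphabet-reversal cipher (Atbash): a becomes z, b becomes y, etc.
Undoing it on nzitrm: n↔m, z↔a, i↔r, t↔g, r↔i, m↔n.

margin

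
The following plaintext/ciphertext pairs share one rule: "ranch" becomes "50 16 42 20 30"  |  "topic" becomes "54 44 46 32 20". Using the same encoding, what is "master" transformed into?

40 16 52 54 24 50

r(#18)→50 and a(#1)→16: differences scale by 2, so n = 2·pos + 14. Each letter becomes 2×(its alphabet position, a=1..z=26) + 14.
For master: m=13→40, a=1→16, s=19→52, t=20→54, e=5→24, r=18→50.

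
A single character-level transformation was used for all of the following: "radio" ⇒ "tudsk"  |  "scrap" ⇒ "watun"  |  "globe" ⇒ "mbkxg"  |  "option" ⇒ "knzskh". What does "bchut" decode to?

lunar

r(17)→t(19) and a(0)→u(20) fit y≡3x+20 (mod 26); the inverse of 3 mod 26 is 9. Each letter's alphabet position (a=0..z=25) is mapped through 3·x+20 mod 26 — an affine cipher.
Decoding bchut: b(1)→9·(1−20)≡11=l; c(2)→9·(2−20)≡20=u; h(7)→9·(7−20)≡13=n; u(20)→9·(20−20)≡0=a; t(19)→9·(19−20)≡17=r (all mod 26).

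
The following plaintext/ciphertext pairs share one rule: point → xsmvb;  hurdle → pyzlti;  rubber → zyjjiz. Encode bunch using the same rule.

jyvkp

The shift depends on letter class: consonant p→x is +8, but vowel o→s is +4. Two shifts are in play — +4 for a/e/i/o/u, +8 for every other letter.
For bunch: b(cons)+8=j, u(vowel)+4=y, n(cons)+8=v, c(cons)+8=k, h(cons)+8=p.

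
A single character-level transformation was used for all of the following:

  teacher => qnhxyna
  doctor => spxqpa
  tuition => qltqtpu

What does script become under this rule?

vxatkq

t(19)→q(16) and e(4)→n(13) fit y≡21x+7 (mod 26); the inverse of 21 mod 26 is 5. Treating letters as 0–25, the rule is x ↦ 21x + 7 (mod 26).
For script: s(18)→21·18+7≡21=v; c(2)→21·2+7≡23=x; r(17)→21·17+7≡0=a; i(8)→21·8+7≡19=t; p(15)→21·15+7≡10=k; t(19)→21·19+7≡16=q (all mod 26).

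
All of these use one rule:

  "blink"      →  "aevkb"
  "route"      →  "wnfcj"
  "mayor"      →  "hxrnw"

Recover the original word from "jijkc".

b(1)→a(0) and l(11)→e(4) fit y≡3x+23 (mod 26); the inverse of 3 mod 26 is 9. Treating letters as 0–25, the rule is x ↦ 3x + 23 (mod 26).
Undoing it on jijkc: j(9)→9·(9−23)≡4=e; i(8)→9·(8−23)≡21=v; j(9)→9·(9−23)≡4=e; k(10)→9·(10−23)≡13=n; c(2)→9·(2−23)≡19=t (all mod 26).

event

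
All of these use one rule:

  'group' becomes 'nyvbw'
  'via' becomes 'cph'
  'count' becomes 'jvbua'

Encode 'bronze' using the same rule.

Compare letters: g→n is +7, r→y is +7, o→v is +7 — a constant shift. It's a constant shift of +7 (ROT7).
Applying it to bronze: b+7=i, r+7=y, o+7=v, n+7=u, z+7=g, e+7=l.

iyvugl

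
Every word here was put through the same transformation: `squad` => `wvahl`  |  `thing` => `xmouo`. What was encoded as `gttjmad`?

In squad: s→w is +4, q→v is +5, u→a is +6, a→h is +7 — the shift increases by 1 each position. The shift increases by 1 at each position, starting from +4: 4, 5, 6, ….
Reversing it on gttjmad: g−4=c, t−5=o, t−6=n, j−7=c, m−8=e, a−9=r, d−10=t.

concert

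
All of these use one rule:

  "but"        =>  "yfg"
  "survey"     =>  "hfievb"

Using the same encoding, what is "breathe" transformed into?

yivzgsv

Each letter is replaced by its mirror in the alphabet: a↔z, b↔y, c↔x, and so on (the Atbash cipher).
Applying it to breathe: b↔y, r↔i, e↔v, a↔z, t↔g, h↔s, e↔v.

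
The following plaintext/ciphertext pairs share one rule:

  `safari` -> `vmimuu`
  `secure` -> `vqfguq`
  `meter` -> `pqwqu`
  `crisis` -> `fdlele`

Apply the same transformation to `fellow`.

A repeating key of period 2 is used — shifts +3, +12 over and over.
On fellow: f+3=i, e+12=q, l+3=o, l+12=x, o+3=r, w+12=i.

iqoxri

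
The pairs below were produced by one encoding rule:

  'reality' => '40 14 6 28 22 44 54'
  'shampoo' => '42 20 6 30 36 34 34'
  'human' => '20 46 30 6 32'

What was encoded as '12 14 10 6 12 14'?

r(#18)→40 and e(#5)→14: differences scale by 2, so n = 2·pos + 4. With a=1..z=26, the number is 2·pos + 4.
Decoding 12 14 10 6 12 14: 12→(12−4)÷2=4=d, 14→(14−4)÷2=5=e, 10→(10−4)÷2=3=c, 6→(6−4)÷2=1=a, 12→(12−4)÷2=4=d, 14→(14−4)÷2=5=e.

decade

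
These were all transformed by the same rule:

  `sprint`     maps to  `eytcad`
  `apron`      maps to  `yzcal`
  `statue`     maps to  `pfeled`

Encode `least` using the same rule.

The output letters match the input read backwards, each shifted +11: sprint reversed is tnirps. Read the word backwards and shift each letter +11.
On least: reverse → tsael; then shift: t+11=e, s+11=d, a+11=l, e+11=p, l+11=w.

edlpw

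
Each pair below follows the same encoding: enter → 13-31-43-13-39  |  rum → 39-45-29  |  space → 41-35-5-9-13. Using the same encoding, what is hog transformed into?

19-33-17

With a=1..z=26, the number is 2·pos + 3.
On hog: h=8→19, o=15→33, g=7→17.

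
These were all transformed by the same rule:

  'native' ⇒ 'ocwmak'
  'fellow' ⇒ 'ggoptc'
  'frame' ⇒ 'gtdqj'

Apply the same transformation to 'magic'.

Each letter shifts forward by (position + 1), i.e. 1, 2, 3, … — the shift grows by one for each successive letter.
Applying it to magic: m+1=n, a+2=c, g+3=j, i+4=m, c+5=h.

ncjmh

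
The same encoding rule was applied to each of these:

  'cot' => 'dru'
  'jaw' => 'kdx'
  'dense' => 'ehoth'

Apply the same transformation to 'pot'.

The shift depends on letter class: consonant c→d is +1, but vowel o→r is +3. Vowels shift forward by 3 and consonants shift forward by 1.
On pot: p(cons)+1=q, o(vowel)+3=r, t(cons)+1=u.

qru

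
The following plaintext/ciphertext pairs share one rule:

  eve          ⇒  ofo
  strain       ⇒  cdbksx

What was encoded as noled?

Compare letters: e→o is +10, v→f is +10, e→o is +10 — a constant shift. This is a Caesar cipher with shift 10.
Reversing it on noled: n−10=d, o−10=e, l−10=b, e−10=u, d−10=t.

debut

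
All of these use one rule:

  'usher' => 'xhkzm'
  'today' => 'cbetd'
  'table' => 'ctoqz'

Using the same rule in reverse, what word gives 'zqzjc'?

u(20)→x(23) and s(18)→h(7) fit y≡21x+19 (mod 26); the inverse of 21 mod 26 is 5. This is an affine cipher: with a=0,…,z=25, each position x becomes (21x+19) mod 26.
Reversing it on zqzjc: z(25)→5·(25−19)≡4=e; q(16)→5·(16−19)≡11=l; z(25)→5·(25−19)≡4=e; j(9)→5·(9−19)≡2=c; c(2)→5·(2−19)≡19=t (all mod 26).

elect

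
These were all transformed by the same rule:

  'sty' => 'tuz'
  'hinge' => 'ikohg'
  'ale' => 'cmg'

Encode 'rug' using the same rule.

swh

The shift depends on letter class: consonant s→t is +1, but vowel i→k is +2. Vowels shift forward by 2 and consonants shift forward by 1.
On rug: r(cons)+1=s, u(vowel)+2=w, g(cons)+1=h.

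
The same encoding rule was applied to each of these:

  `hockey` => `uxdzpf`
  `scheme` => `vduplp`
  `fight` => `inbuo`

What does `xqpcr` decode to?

opera

This is an affine cipher: with a=0,…,z=25, each position x becomes (19x+17) mod 26.
Undoing it on xqpcr: x(23)→11·(23−17)≡14=o; q(16)→11·(16−17)≡15=p; p(15)→11·(15−17)≡4=e; c(2)→11·(2−17)≡17=r; r(17)→11·(17−17)≡0=a (all mod 26).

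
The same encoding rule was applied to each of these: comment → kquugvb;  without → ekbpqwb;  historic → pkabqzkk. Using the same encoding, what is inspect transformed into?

The shift depends on letter class: consonant c→k is +8, but vowel o→q is +2. The rule splits by letter class: vowels +2, consonants +8.
Applying it to inspect: i(vowel)+2=k, n(cons)+8=v, s(cons)+8=a, p(cons)+8=x, e(vowel)+2=g, c(cons)+8=k, t(cons)+8=b.

kvaxgkb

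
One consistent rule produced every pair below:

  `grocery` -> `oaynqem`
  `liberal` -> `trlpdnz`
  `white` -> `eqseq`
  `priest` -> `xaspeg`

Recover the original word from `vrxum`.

Each letter shifts forward by (position + 8), i.e. 8, 9, 10, … — the shift grows by one for each successive letter.
Decoding vrxum: v−8=n, r−9=i, x−10=n, u−11=j, m−12=a.

ninja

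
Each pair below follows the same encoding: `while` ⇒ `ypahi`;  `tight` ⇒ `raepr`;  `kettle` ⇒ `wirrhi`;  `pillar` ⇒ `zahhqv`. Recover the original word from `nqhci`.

Treating letters as 0–25, the rule is x ↦ 11x + 16 (mod 26).
Reversing it on nqhci: n(13)→19·(13−16)≡21=v; q(16)→19·(16−16)≡0=a; h(7)→19·(7−16)≡11=l; c(2)→19·(2−16)≡20=u; i(8)→19·(8−16)≡4=e (all mod 26).

value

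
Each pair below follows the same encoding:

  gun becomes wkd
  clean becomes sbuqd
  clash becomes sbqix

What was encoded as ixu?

she

Every letter moves 16 places later in the alphabet, wrapping around z→a.
Reversing it on ixu: i−16=s, x−16=h, u−16=e.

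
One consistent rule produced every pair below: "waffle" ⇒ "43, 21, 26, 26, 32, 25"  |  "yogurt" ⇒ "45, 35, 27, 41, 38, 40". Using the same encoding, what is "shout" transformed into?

39, 28, 35, 41, 40

w is letter #23 and maps to 43: an offset of 20. Letters become their 1-based position plus 20 (so a→21, b→22, …).
For shout: s=19→39, h=8→28, o=15→35, u=21→41, t=20→40.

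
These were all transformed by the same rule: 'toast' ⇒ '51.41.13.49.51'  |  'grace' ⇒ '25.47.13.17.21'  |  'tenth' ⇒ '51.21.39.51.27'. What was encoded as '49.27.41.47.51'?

short

t(#20)→51 and o(#15)→41: differences scale by 2, so n = 2·pos + 11. Each letter becomes 2×(its alphabet position, a=1..z=26) + 11.
Undoing it on 49.27.41.47.51: 49→(49−11)÷2=19=s, 27→(27−11)÷2=8=h, 41→(41−11)÷2=15=o, 47→(47−11)÷2=18=r, 51→(51−11)÷2=20=t.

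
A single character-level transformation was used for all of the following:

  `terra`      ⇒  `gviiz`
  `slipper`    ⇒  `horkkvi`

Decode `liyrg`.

orbit

Letters are reflected about the middle of the alphabet (position → 25−position): Atbash.
Reversing it on liyrg: l↔o, i↔r, y↔b, r↔i, g↔t.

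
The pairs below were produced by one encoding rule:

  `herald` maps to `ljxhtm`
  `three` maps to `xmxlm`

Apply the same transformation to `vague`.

In herald: h→l is +4, e→j is +5, r→x is +6, a→h is +7 — the shift increases by 1 each position. Each letter shifts forward by (position + 4), i.e. 4, 5, 6, … — the shift grows by one for each successive letter.
On vague: v+4=z, a+5=f, g+6=m, u+7=b, e+8=m.

zfmbm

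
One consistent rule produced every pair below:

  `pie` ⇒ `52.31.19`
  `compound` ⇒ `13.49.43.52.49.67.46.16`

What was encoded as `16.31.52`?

dip

With a=1..z=26, the number is 3·pos + 4.
Undoing it on 16.31.52: 16→(16−4)÷3=4=d, 31→(31−4)÷3=9=i, 52→(52−4)÷3=16=p.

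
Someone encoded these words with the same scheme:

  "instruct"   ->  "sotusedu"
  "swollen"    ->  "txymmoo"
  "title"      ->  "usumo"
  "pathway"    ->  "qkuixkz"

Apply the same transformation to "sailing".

tksmsoh

The shift depends on letter class: consonant n→o is +1, but vowel i→s is +10. Two shifts are in play — +10 for a/e/i/o/u, +1 for every other letter.
On sailing: s(cons)+1=t, a(vowel)+10=k, i(vowel)+10=s, l(cons)+1=m, i(vowel)+10=s, n(cons)+1=o, g(cons)+1=h.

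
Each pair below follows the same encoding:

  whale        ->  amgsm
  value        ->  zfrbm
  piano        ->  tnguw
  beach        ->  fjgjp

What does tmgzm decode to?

phase

The shift increases by 1 at each position, starting from +4: 4, 5, 6, ….
Reversing it on tmgzm: t−4=p, m−5=h, g−6=a, z−7=s, m−8=e.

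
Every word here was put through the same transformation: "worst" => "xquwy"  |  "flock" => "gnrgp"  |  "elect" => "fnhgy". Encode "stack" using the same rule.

tvdgp

In worst: w→x is +1, o→q is +2, r→u is +3, s→w is +4 — the shift increases by 1 each position. The shift increases by 1 at each position, starting from +1: 1, 2, 3, ….
For stack: s+1=t, t+2=v, a+3=d, c+4=g, k+5=p.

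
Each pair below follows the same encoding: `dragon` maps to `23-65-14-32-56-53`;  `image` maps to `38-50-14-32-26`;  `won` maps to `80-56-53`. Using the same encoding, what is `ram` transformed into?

d(#4)→23 and r(#18)→65: differences scale by 3, so n = 3·pos + 11. With a=1..z=26, the number is 3·pos + 11.
Applying it to ram: r=18→65, a=1→14, m=13→50.

65-14-50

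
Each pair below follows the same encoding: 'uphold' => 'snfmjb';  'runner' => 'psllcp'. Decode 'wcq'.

Compare letters: u→s is +24, p→n is +24, h→f is +24 — a constant shift. Each letter is shifted forward by 24 in the alphabet (a Caesar shift of +24).
Decoding wcq: w−24=y, c−24=e, q−24=s.

yes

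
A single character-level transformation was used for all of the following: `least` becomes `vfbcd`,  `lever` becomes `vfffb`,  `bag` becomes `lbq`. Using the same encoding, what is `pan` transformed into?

The shift depends on letter class: consonant l→v is +10, but vowel e→f is +1. Two shifts are in play — +1 for a/e/i/o/u, +10 for every other letter.
For pan: p(cons)+10=z, a(vowel)+1=b, n(cons)+10=x.

zbx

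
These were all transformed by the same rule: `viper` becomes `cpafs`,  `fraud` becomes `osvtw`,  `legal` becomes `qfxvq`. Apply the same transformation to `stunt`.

bktik

v(21)→c(2) and i(8)→p(15) fit y≡9x+21 (mod 26); the inverse of 9 mod 26 is 3. Each letter's alphabet position (a=0..z=25) is mapped through 9·x+21 mod 26 — an affine cipher.
On stunt: s(18)→9·18+21≡1=b; t(19)→9·19+21≡10=k; u(20)→9·20+21≡19=t; n(13)→9·13+21≡8=i; t(19)→9·19+21≡10=k (all mod 26).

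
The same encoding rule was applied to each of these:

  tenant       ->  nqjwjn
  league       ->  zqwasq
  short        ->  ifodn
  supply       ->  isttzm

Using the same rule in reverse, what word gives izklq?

slide

Each letter's alphabet position (a=0..z=25) is mapped through 5·x+22 mod 26 — an affine cipher.
Undoing it on izklq: i(8)→21·(8−22)≡18=s; z(25)→21·(25−22)≡11=l; k(10)→21·(10−22)≡8=i; l(11)→21·(11−22)≡3=d; q(16)→21·(16−22)≡4=e (all mod 26).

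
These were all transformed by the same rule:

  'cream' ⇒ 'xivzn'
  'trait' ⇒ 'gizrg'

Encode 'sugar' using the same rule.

hftzi

Each pair mirrors across the alphabet (c↔x, r↔i, e↔v): positions sum to 25. This is the alphabet-reversal cipher (Atbash): a becomes z, b becomes y, etc.
Applying it to sugar: s↔h, u↔f, g↔t, a↔z, r↔i.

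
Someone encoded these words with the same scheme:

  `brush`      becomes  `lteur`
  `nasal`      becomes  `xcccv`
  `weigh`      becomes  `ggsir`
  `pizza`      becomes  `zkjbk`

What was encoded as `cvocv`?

Shifts by position in brush: pos 0: b→l (+10), pos 1: r→t (+2), pos 2: u→e (+10), pos 3: s→u (+2) — repeating every 2. The shifts repeat in a cycle of length 2: positions 0,1,… shift by +10, +2, then the pattern repeats.
Decoding cvocv: c−10=s, v−2=t, o−10=e, c−2=a, v−10=l.

steal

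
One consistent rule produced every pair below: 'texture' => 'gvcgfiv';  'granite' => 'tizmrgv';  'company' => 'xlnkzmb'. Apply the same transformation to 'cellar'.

xvoozi

Each pair mirrors across the alphabet (t↔g, e↔v, x↔c): positions sum to 25. Letters are reflected about the middle of the alphabet (position → 25−position): Atbash.
For cellar: c↔x, e↔v, l↔o, l↔o, a↔z, r↔i.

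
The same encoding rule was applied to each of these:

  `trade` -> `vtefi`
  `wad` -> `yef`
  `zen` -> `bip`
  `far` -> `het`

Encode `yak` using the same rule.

aem

The shift depends on letter class: consonant t→v is +2, but vowel a→e is +4. The rule splits by letter class: vowels +4, consonants +2.
For yak: y(cons)+2=a, a(vowel)+4=e, k(cons)+2=m.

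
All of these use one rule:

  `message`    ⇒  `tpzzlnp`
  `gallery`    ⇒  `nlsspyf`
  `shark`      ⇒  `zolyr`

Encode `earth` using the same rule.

plyao

The shift depends on letter class: consonant m→t is +7, but vowel e→p is +11. Two shifts are in play — +11 for a/e/i/o/u, +7 for every other letter.
For earth: e(vowel)+11=p, a(vowel)+11=l, r(cons)+7=y, t(cons)+7=a, h(cons)+7=o.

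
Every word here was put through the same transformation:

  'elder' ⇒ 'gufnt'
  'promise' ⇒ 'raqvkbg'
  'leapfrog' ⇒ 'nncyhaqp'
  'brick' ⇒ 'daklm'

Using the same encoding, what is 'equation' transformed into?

gzwjvrqw

Shifts by position in elder: pos 0: e→g (+2), pos 1: l→u (+9), pos 2: d→f (+2), pos 3: e→n (+9) — repeating every 2. The shifts repeat in a cycle of length 2: positions 0,1,… shift by +2, +9, then the pattern repeats.
On equation: e+2=g, q+9=z, u+2=w, a+9=j, t+2=v, i+9=r, o+2=q, n+9=w.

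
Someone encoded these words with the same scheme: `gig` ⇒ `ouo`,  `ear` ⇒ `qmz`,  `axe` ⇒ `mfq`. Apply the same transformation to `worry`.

eazzg

The shift depends on letter class: consonant g→o is +8, but vowel i→u is +12. Two shifts are in play — +12 for a/e/i/o/u, +8 for every other letter.
On worry: w(cons)+8=e, o(vowel)+12=a, r(cons)+8=z, r(cons)+8=z, y(cons)+8=g.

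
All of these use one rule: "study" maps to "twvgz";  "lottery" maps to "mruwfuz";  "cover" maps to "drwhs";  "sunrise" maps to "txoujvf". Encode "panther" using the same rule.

Shifts by position in study: pos 0: s→t (+1), pos 1: t→w (+3), pos 2: u→v (+1), pos 3: d→g (+3) — repeating every 2. It's a Vigenère-style cipher with numeric key [1,3]: position i shifts by key[i mod 2].
On panther: p+1=q, a+3=d, n+1=o, t+3=w, h+1=i, e+3=h, r+1=s.

qdowihs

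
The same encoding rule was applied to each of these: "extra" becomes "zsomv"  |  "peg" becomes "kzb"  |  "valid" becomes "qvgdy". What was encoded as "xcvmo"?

Compare letters: e→z is +21, x→s is +21, t→o is +21 — a constant shift. It's a constant shift of +21 (ROT21).
Decoding xcvmo: x−21=c, c−21=h, v−21=a, m−21=r, o−21=t.

chart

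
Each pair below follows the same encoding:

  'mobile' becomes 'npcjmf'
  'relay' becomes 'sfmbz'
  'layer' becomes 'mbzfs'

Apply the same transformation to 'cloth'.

Every letter moves 1 place later in the alphabet, wrapping around z→a.
For cloth: c+1=d, l+1=m, o+1=p, t+1=u, h+1=i.

dmpui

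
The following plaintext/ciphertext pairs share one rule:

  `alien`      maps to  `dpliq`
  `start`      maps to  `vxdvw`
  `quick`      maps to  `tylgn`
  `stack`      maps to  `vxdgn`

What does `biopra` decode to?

yellow

Shifts by position in alien: pos 0: a→d (+3), pos 1: l→p (+4), pos 2: i→l (+3), pos 3: e→i (+4) — repeating every 2. It's a Vigenère-style cipher with numeric key [3,4]: position i shifts by key[i mod 2].
Decoding biopra: b−3=y, i−4=e, o−3=l, p−4=l, r−3=o, a−4=w.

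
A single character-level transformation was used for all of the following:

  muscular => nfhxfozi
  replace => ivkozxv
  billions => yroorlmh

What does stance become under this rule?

Each pair mirrors across the alphabet (m↔n, u↔f, s↔h): positions sum to 25. Letters are reflected about the middle of the alphabet (position → 25−position): Atbash.
Applying it to stance: s↔h, t↔g, a↔z, n↔m, c↔x, e↔v.

hgzmxv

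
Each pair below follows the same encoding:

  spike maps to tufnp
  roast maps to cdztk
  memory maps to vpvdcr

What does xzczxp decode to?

s(18)→t(19) and p(15)→u(20) fit y≡17x+25 (mod 26); the inverse of 17 mod 26 is 23. Treating letters as 0–25, the rule is x ↦ 17x + 25 (mod 26).
Undoing it on xzczxp: x(23)→23·(23−25)≡6=g; z(25)→23·(25−25)≡0=a; c(2)→23·(2−25)≡17=r; z(25)→23·(25−25)≡0=a; x(23)→23·(23−25)≡6=g; p(15)→23·(15−25)≡4=e (all mod 26).

garage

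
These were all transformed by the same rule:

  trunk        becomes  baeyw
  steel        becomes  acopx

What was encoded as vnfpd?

never

In trunk: t→b is +8, r→a is +9, u→e is +10, n→y is +11 — the shift increases by 1 each position. The shift increases by 1 at each position, starting from +8: 8, 9, 10, ….
Decoding vnfpd: v−8=n, n−9=e, f−10=v, p−11=e, d−12=r.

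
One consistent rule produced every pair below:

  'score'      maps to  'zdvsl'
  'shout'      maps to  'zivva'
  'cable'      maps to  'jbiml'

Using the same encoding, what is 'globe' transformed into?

nmvcl

Shifts by position in score: pos 0: s→z (+7), pos 1: c→d (+1), pos 2: o→v (+7), pos 3: r→s (+1) — repeating every 2. It's a Vigenère-style cipher with numeric key [7,1]: position i shifts by key[i mod 2].
For globe: g+7=n, l+1=m, o+7=v, b+1=c, e+7=l.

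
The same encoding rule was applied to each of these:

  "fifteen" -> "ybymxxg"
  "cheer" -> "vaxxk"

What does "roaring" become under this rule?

khtkbgz

It's a constant shift of +19 (ROT19).
For roaring: r+19=k, o+19=h, a+19=t, r+19=k, i+19=b, n+19=g, g+19=z.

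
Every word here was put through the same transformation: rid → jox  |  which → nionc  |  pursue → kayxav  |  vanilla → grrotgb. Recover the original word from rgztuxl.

Read the word backwards and shift each letter +6.
Undoing it on rgztuxl: shift back: r−6=l, g−6=a, z−6=t, t−6=n, u−6=o, x−6=r, l−6=f → latnorf; then reverse → frontal.

frontal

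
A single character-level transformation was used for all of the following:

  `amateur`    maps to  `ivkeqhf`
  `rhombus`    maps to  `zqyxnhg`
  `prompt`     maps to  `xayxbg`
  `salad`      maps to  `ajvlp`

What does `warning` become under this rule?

ejbyuau

In amateur: a→i is +8, m→v is +9, a→k is +10, t→e is +11 — the shift increases by 1 each position. The shift increases by 1 at each position, starting from +8: 8, 9, 10, ….
Applying it to warning: w+8=e, a+9=j, r+10=b, n+11=y, i+12=u, n+13=a, g+14=u.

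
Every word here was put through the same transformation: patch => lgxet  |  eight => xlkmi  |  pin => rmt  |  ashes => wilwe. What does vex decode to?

tar

Two steps: reverse the string, then apply a Caesar shift of +4.
Decoding vex: shift back: v−4=r, e−4=a, x−4=t → rat; then reverse → tar.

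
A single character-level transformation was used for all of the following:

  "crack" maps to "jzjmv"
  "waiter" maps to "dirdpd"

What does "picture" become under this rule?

The shift increases by 1 at each position, starting from +7: 7, 8, 9, ….
Applying it to picture: p+7=w, i+8=q, c+9=l, t+10=d, u+11=f, r+12=d, e+13=r.

wqldfdr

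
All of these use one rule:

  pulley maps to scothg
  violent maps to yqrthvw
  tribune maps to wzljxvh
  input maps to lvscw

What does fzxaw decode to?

A repeating key of period 2 is used — shifts +3, +8 over and over.
Decoding fzxaw: f−3=c, z−8=r, x−3=u, a−8=s, w−3=t.

crust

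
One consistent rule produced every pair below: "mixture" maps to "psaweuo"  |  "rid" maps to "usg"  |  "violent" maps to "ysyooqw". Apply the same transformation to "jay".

Two shifts are in play — +10 for a/e/i/o/u, +3 for every other letter.
On jay: j(cons)+3=m, a(vowel)+10=k, y(cons)+3=b.

mkb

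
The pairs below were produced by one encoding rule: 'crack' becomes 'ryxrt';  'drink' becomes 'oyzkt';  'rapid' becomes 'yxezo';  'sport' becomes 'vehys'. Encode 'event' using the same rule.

lmlks

c(2)→r(17) and r(17)→y(24) fit y≡23x+23 (mod 26); the inverse of 23 mod 26 is 17. Each letter's alphabet position (a=0..z=25) is mapped through 23·x+23 mod 26 — an affine cipher.
Applying it to event: e(4)→23·4+23≡11=l; v(21)→23·21+23≡12=m; e(4)→23·4+23≡11=l; n(13)→23·13+23≡10=k; t(19)→23·19+23≡18=s (all mod 26).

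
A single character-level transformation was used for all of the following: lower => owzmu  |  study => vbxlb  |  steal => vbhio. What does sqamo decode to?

pixel

Shifts by position in lower: pos 0: l→o (+3), pos 1: o→w (+8), pos 2: w→z (+3), pos 3: e→m (+8) — repeating every 2. A repeating key of period 2 is used — shifts +3, +8 over and over.
Decoding sqamo: s−3=p, q−8=i, a−3=x, m−8=e, o−3=l.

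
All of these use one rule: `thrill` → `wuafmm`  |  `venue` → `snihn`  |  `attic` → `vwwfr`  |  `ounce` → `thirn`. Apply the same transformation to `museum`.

xhlnhx

Treating letters as 0–25, the rule is x ↦ 11x + 21 (mod 26).
Applying it to museum: m(12)→11·12+21≡23=x; u(20)→11·20+21≡7=h; s(18)→11·18+21≡11=l; e(4)→11·4+21≡13=n; u(20)→11·20+21≡7=h; m(12)→11·12+21≡23=x (all mod 26).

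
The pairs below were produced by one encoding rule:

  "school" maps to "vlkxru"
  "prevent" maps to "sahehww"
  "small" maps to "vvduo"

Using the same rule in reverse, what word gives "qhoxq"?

Shifts by position in school: pos 0: s→v (+3), pos 1: c→l (+9), pos 2: h→k (+3), pos 3: o→x (+9) — repeating every 2. It's a Vigenère-style cipher with numeric key [3,9]: position i shifts by key[i mod 2].
Undoing it on qhoxq: q−3=n, h−9=y, o−3=l, x−9=o, q−3=n.

nylon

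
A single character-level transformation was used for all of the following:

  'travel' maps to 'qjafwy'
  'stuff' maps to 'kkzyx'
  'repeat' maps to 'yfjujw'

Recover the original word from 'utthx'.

The output letters match the input read backwards, each shifted +5: travel reversed is levart. The word is reversed, then every letter is shifted forward by 5.
Decoding utthx: shift back: u−5=p, t−5=o, t−5=o, h−5=c, x−5=s → poocs; then reverse → scoop.

scoop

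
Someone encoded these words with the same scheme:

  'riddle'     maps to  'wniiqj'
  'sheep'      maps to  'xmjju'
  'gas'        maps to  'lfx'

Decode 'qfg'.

lab

Compare letters: r→w is +5, i→n is +5, d→i is +5 — a constant shift. It's a constant shift of +5 (ROT5).
Undoing it on qfg: q−5=l, f−5=a, g−5=b.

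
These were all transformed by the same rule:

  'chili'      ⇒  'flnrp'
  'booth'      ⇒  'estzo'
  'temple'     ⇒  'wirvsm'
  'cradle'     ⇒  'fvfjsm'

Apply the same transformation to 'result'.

uixasb

In chili: c→f is +3, h→l is +4, i→n is +5, l→r is +6 — the shift increases by 1 each position. Letter i (0-indexed) is shifted by i+3, so successive shifts are 3, 4, 5, ….
For result: r+3=u, e+4=i, s+5=x, u+6=a, l+7=s, t+8=b.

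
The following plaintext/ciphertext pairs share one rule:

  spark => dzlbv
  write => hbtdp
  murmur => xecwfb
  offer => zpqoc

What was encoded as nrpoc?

cheer

Shifts by position in spark: pos 0: s→d (+11), pos 1: p→z (+10), pos 2: a→l (+11), pos 3: r→b (+10) — repeating every 2. It's a Vigenère-style cipher with numeric key [11,10]: position i shifts by key[i mod 2].
Decoding nrpoc: n−11=c, r−10=h, p−11=e, o−10=e, c−11=r.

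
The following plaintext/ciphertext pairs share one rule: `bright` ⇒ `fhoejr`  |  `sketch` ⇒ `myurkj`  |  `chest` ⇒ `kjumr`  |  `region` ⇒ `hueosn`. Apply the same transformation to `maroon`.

b(1)→f(5) and r(17)→h(7) fit y≡5x+0 (mod 26); the inverse of 5 mod 26 is 21. Each letter's alphabet position (a=0..z=25) is mapped through 5·x+0 mod 26 — an affine cipher.
On maroon: m(12)→5·12+0≡8=i; a(0)→5·0+0≡0=a; r(17)→5·17+0≡7=h; o(14)→5·14+0≡18=s; o(14)→5·14+0≡18=s; n(13)→5·13+0≡13=n (all mod 26).

iahssn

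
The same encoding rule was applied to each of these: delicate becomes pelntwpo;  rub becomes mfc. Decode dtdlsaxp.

emphasis

Two steps: reverse the string, then apply a Caesar shift of +11.
Decoding dtdlsaxp: shift back: d−11=s, t−11=i, d−11=s, l−11=a, s−11=h, a−11=p, x−11=m, p−11=e → sisahpme; then reverse → emphasis.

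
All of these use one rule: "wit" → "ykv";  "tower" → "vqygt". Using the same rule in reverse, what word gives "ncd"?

lab

Compare letters: w→y is +2, i→k is +2, t→v is +2 — a constant shift. Each letter is shifted forward by 2 in the alphabet (a Caesar shift of +2).
Undoing it on ncd: n−2=l, c−2=a, d−2=b.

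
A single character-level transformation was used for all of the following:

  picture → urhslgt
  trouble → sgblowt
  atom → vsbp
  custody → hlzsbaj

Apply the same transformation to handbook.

yviaobbd

p(15)→u(20) and i(8)→r(17) fit y≡19x+21 (mod 26); the inverse of 19 mod 26 is 11. Treating letters as 0–25, the rule is x ↦ 19x + 21 (mod 26).
For handbook: h(7)→19·7+21≡24=y; a(0)→19·0+21≡21=v; n(13)→19·13+21≡8=i; d(3)→19·3+21≡0=a; b(1)→19·1+21≡14=o; o(14)→19·14+21≡1=b; o(14)→19·14+21≡1=b; k(10)→19·10+21≡3=d (all mod 26).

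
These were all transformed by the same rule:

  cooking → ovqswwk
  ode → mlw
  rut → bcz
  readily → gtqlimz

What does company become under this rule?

Two steps: reverse the string, then apply a Caesar shift of +8.
For company: reverse → ynapmoc; then shift: y+8=g, n+8=v, a+8=i, p+8=x, m+8=u, o+8=w, c+8=k.

gvixuwk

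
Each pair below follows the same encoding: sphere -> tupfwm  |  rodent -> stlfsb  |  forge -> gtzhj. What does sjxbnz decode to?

The shifts repeat in a cycle of length 3: positions 0,1,… shift by +1, +5, +8, then the pattern repeats.
Decoding sjxbnz: s−1=r, j−5=e, x−8=p, b−1=a, n−5=i, z−8=r.

repair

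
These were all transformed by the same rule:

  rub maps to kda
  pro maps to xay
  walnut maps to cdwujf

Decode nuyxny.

people

Two steps: reverse the string, then apply a Caesar shift of +9.
Decoding nuyxny: shift back: n−9=e, u−9=l, y−9=p, x−9=o, n−9=e, y−9=p → elpoep; then reverse → people.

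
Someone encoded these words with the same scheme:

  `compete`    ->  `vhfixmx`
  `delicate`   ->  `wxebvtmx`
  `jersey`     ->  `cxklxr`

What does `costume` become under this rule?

vhlmnfx

This is a Caesar cipher with shift 19.
For costume: c+19=v, o+19=h, s+19=l, t+19=m, u+19=n, m+19=f, e+19=x.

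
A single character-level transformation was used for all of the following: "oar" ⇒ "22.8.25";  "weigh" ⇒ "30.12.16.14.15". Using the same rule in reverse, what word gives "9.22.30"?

bow

o is letter #15 and maps to 22: an offset of 7. The number is (letter's place in the alphabet, a=1) + 7.
Decoding 9.22.30: 9→(9−7)÷1=2=b, 22→(22−7)÷1=15=o, 30→(30−7)÷1=23=w.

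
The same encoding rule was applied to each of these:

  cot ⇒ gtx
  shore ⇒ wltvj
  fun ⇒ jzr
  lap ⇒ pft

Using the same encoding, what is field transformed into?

jnjph

The shift depends on letter class: consonant c→g is +4, but vowel o→t is +5. The rule splits by letter class: vowels +5, consonants +4.
On field: f(cons)+4=j, i(vowel)+5=n, e(vowel)+5=j, l(cons)+4=p, d(cons)+4=h.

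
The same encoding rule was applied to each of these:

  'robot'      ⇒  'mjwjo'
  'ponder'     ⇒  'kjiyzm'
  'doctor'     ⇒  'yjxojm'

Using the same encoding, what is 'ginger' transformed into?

bdibzm

Compare letters: r→m is +21, o→j is +21, b→w is +21 — a constant shift. Each letter is shifted forward by 21 in the alphabet (a Caesar shift of +21).
Applying it to ginger: g+21=b, i+21=d, n+21=i, g+21=b, e+21=z, r+21=m.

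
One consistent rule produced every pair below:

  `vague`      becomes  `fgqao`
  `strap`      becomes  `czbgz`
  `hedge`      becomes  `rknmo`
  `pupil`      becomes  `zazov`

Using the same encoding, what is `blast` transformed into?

lrkyd

Shifts by position in vague: pos 0: v→f (+10), pos 1: a→g (+6), pos 2: g→q (+10), pos 3: u→a (+6) — repeating every 2. A repeating key of period 2 is used — shifts +10, +6 over and over.
Applying it to blast: b+10=l, l+6=r, a+10=k, s+6=y, t+10=d.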